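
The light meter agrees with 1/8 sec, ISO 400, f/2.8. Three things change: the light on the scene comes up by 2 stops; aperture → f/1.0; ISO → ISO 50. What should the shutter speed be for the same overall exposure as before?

Scene light: 2 stops brighter.
Aperture: f/2.8 → f/2 → f/1.4 → f/1.0 — 3 stops larger aperture (brighter).
ISO: 400 → 200 → 100 → 50 — 3 stops lower (darker).
Net so far: 2 stops brighter. Shutter speed: 1/8 → 1/15 → 1/30.

1/30s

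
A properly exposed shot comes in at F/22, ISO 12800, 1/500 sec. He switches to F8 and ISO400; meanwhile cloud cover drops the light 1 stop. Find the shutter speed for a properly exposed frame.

Scene light: 1 stop darker.
Aperture: f/22 → f/16 → f/11 → f/8 — 3 stops larger aperture (brighter).
ISO: 12800 → 6400 → 3200 → 1600 → 800 → 400 — 5 stops lower (darker).
Net so far: 3 stops darker. Shutter speed: 1/500 → 1/250 → 1/125 → 1/60.

1/60s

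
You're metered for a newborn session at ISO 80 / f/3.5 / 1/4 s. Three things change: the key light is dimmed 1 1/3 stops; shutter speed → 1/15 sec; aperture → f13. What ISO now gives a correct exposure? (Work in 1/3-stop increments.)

ISO 10000

Scene light: 1 1/3 stops darker.
Shutter speed: 1/4 → 1/5 → 1/6 → 1/8 → 1/10 → 1/13 → 1/15 — 2 stops faster (darker).
Aperture: f/3.5 → f/4 → f/4.5 → f/5 → f/5.6 → f/6.3 → f/7.1 → f/8 → f/9 → f/10 → f/11 → f/13 — 3 2/3 stops stopped down (darker).
Net so far: 7 stops darker. ISO: 80 → 100 → 125 → 160 → 200 → 250 → 320 → 400 → 500 → 640 → 800 → 1000 → 1250 → 1600 → 2000 → 2500 → 3200 → 4000 → 5000 → 6400 → 8000 → 10000.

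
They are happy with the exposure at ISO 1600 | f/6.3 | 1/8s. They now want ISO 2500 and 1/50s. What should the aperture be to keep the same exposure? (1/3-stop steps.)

ISO: 1600 → 2000 → 2500 — 2/3 stop raised (brighter).
Shutter speed: 1/8 → 1/10 → 1/13 → 1/15 → 1/20 → 1/25 → 1/30 → 1/40 → 1/50 — 2 2/3 stops shorter (darker).
Net change so far: 2 stops darker. Offset with the aperture: f/6.3 → f/5.6 → f/5 → f/4.5 → f/4 → f/3.5 → f/3.2.

f/3.2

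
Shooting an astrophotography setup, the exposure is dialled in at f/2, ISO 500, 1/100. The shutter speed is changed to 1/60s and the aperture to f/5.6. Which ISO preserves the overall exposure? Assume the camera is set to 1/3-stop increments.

Shutter speed: 1/100 → 1/80 → 1/60 — 2/3 stop slower (brighter).
Aperture: f/2 → f/2.2 → f/2.5 → f/2.8 → f/3.2 → f/3.5 → f/4 → f/4.5 → f/5 → f/5.6 — 3 stops smaller aperture (darker).
Net change so far: 2 1/3 stops darker. Offset with the ISO: 500 → 640 → 800 → 1000 → 1250 → 1600 → 2000 → 2500.

ISO 2500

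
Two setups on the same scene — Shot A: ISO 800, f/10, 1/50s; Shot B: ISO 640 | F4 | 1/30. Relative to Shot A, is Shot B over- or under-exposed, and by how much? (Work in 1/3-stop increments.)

Aperture: f/10 → f/9 → f/8 → f/7.1 → f/6.3 → f/5.6 → f/5 → f/4.5 → f/4 — 2 2/3 stops wider (brighter).
Shutter speed: 1/50 → 1/40 → 1/30 — 2/3 stop longer (brighter).
ISO: 800 → 640 — 1/3 stop lower (darker).
Net: +2 2/3 +2/3 −1/3 = +3 stops.

3 stops brighter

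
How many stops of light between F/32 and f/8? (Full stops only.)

4 stops

f/32 → f/22 → f/16 → f/11 → f/8 — count the steps: 4 stops.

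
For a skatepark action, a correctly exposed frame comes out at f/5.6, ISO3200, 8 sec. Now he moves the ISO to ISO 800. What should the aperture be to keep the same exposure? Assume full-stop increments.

ISO: 3200 → 1600 → 800 — 2 stops lower (darker).
Need 2 stops brighter from the aperture: f/5.6 → f/4 → f/2.8.

f/2.8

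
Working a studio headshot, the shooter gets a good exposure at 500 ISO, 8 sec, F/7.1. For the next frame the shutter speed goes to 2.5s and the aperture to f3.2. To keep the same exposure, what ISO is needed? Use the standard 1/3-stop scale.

Shutter speed: 8 → 6 → 5 → 4 → 3.2 → 2.5 — 1 2/3 stops faster (darker).
Aperture: f/7.1 → f/6.3 → f/5.6 → f/5 → f/4.5 → f/4 → f/3.5 → f/3.2 — 2 1/3 stops larger aperture (brighter).
Net change so far: 2/3 stop brighter. Offset with the ISO: 500 → 400 → 320.

ISO 320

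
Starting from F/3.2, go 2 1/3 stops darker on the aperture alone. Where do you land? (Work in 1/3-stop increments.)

Aperture: f/3.2 → f/3.5 → f/4 → f/4.5 → f/5 → f/5.6 → f/6.3 → f/7.1 — 2 1/3 stops narrower (darker).

f/7.1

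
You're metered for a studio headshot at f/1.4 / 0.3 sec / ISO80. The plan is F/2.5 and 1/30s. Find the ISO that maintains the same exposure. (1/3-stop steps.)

Aperture: f/1.4 → f/1.6 → f/1.8 → f/2 → f/2.2 → f/2.5 — 1 2/3 stops narrower (darker).
Shutter speed: 0.3 → 1/4 → 1/5 → 1/6 → 1/8 → 1/10 → 1/13 → 1/15 → 1/20 → 1/25 → 1/30 — 3 1/3 stops shorter (darker).
Net change so far: 5 stops darker. Offset with the ISO: 80 → 100 → 125 → 160 → 200 → 250 → 320 → 400 → 500 → 640 → 800 → 1000 → 1250 → 1600 → 2000 → 2500.

ISO 2500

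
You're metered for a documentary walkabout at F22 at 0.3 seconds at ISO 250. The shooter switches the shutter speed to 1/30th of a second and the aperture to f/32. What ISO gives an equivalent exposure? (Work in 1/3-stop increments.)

ISO 5000

Shutter speed: 0.3 → 1/4 → 1/5 → 1/6 → 1/8 → 1/10 → 1/13 → 1/15 → 1/20 → 1/25 → 1/30 — 3 1/3 stops faster (darker).
Aperture: f/22 → f/25 → f/29 → f/32 — 1 stop narrower (darker).
Net change so far: 4 1/3 stops darker. Offset with the ISO: 250 → 320 → 400 → 500 → 640 → 800 → 1000 → 1250 → 1600 → 2000 → 2500 → 3200 → 4000 → 5000.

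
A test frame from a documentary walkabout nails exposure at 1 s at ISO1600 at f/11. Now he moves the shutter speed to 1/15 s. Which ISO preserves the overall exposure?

Shutter speed: 1 → 1/2 → 1/4 → 1/8 → 1/15 — 4 stops shorter (darker).
Need 4 stops brighter from the ISO: 1600 → 3200 → 6400 → 12800 → 25600.

ISO 25600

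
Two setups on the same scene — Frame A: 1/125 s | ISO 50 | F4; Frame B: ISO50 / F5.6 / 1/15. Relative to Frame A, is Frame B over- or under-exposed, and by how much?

Aperture: f/4 → f/5.6 — 1 stop narrower (darker).
Shutter speed: 1/125 → 1/60 → 1/30 → 1/15 — 3 stops slower (brighter).
ISO: unchanged.
Net: −1 +3 = +2 stops.

2 stops brighter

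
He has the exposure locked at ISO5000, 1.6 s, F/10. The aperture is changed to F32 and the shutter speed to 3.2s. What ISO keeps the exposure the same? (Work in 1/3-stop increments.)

ISO 25600

Aperture: f/10 → f/11 → f/13 → f/14 → f/16 → f/18 → f/20 → f/22 → f/25 → f/29 → f/32 — 3 1/3 stops smaller aperture (darker).
Shutter speed: 1.6 → 2 → 2.5 → 3.2 — 1 stop slower (brighter).
Net change so far: 2 1/3 stops darker. Offset with the ISO: 5000 → 6400 → 8000 → 10000 → 12800 → 16000 → 20000 → 25600.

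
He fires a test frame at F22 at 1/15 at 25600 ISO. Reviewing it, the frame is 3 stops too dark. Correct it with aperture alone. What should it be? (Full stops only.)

Underexposed by 3 stops → need 3 stops brighter.
Aperture: f/22 → f/16 → f/11 → f/8.

f/8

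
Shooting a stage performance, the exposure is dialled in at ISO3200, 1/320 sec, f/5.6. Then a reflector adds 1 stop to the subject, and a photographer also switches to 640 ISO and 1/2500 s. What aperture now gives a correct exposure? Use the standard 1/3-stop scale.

Scene light: 1 stop brighter.
ISO: 3200 → 2500 → 2000 → 1600 → 1250 → 1000 → 800 → 640 — 2 1/3 stops dropped (darker).
Shutter speed: 1/320 → 1/400 → 1/500 → 1/640 → 1/800 → 1/1000 → 1/1250 → 1/1600 → 1/2000 → 1/2500 — 3 stops shorter (darker).
Net so far: 4 1/3 stops darker. Aperture: f/5.6 → f/5 → f/4.5 → f/4 → f/3.5 → f/3.2 → f/2.8 → f/2.5 → f/2.2 → f/2 → f/1.8 → f/1.6 → f/1.4 → f/1.2.

f/1.2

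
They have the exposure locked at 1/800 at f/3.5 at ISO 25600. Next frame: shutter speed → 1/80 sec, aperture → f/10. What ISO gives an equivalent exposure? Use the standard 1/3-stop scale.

ISO 20000

Shutter speed: 1/800 → 1/640 → 1/500 → 1/400 → 1/320 → 1/250 → 1/200 → 1/160 → 1/125 → 1/100 → 1/80 — 3 1/3 stops longer (brighter).
Aperture: f/3.5 → f/4 → f/4.5 → f/5 → f/5.6 → f/6.3 → f/7.1 → f/8 → f/9 → f/10 — 3 stops stopped down (darker).
Net change so far: 1/3 stop brighter. Offset with the ISO: 25600 → 20000.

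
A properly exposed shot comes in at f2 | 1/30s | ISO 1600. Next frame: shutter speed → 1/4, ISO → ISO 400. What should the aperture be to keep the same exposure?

Shutter speed: 1/30 → 1/15 → 1/8 → 1/4 — 3 stops longer (brighter).
ISO: 1600 → 800 → 400 — 2 stops dropped (darker).
Net change so far: 1 stop brighter. Offset with the aperture: f/2 → f/2.8.

f/2.8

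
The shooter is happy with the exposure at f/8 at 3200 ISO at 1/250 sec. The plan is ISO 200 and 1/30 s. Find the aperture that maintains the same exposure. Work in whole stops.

f/5.6

ISO: 3200 → 1600 → 800 → 400 → 200 — 4 stops dropped (darker).
Shutter speed: 1/250 → 1/125 → 1/60 → 1/30 — 3 stops longer (brighter).
Net change so far: 1 stop darker. Offset with the aperture: f/8 → f/5.6.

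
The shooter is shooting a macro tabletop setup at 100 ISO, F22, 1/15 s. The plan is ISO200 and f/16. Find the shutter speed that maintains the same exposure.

1/60s

ISO: 100 → 200 — 1 stop higher (brighter).
Aperture: f/22 → f/16 — 1 stop larger aperture (brighter).
Net change so far: 2 stops brighter. Offset with the shutter speed: 1/15 → 1/30 → 1/60.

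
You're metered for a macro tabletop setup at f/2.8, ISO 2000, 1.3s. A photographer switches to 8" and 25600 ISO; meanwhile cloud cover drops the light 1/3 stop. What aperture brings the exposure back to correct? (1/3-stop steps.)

Scene light: 1/3 stop darker.
Shutter speed: 1.3 → 1.6 → 2 → 2.5 → 3.2 → 4 → 5 → 6 → 8 — 2 2/3 stops slower (brighter).
ISO: 2000 → 2500 → 3200 → 4000 → 5000 → 6400 → 8000 → 10000 → 12800 → 16000 → 20000 → 25600 — 3 2/3 stops higher (brighter).
Net so far: 6 stops brighter. Aperture: f/2.8 → f/3.2 → f/3.5 → f/4 → f/4.5 → f/5 → f/5.6 → f/6.3 → f/7.1 → f/8 → f/9 → f/10 → f/11 → f/13 → f/14 → f/16 → f/18 → f/20 → f/22.

f/22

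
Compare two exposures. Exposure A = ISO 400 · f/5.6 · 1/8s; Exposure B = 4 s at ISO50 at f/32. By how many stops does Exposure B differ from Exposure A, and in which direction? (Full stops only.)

Aperture: f/5.6 → f/8 → f/11 → f/16 → f/22 → f/32 — 5 stops smaller aperture (darker).
Shutter speed: 1/8 → 1/4 → 1/2 → 1 → 2 → 4 — 5 stops slower (brighter).
ISO: 400 → 200 → 100 → 50 — 3 stops dropped (darker).
Net: −5 +5 −3 = −3 stops.

3 stops darker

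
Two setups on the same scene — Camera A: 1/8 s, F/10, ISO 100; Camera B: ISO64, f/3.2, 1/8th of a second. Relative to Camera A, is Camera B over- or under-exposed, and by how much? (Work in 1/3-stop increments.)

Aperture: f/10 → f/9 → f/8 → f/7.1 → f/6.3 → f/5.6 → f/5 → f/4.5 → f/4 → f/3.5 → f/3.2 — 3 1/3 stops larger aperture (brighter).
Shutter speed: unchanged.
ISO: 100 → 80 → 64 — 2/3 stop lower (darker).
Net: +3 1/3 −2/3 = +2 2/3 stops.

2 2/3 stops brighter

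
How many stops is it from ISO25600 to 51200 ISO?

25600 → 51200 — count the steps: 1 stop.

1 stop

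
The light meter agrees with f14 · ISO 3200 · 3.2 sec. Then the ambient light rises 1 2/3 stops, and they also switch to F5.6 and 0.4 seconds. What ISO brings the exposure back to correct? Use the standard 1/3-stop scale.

Scene light: 1 2/3 stops brighter.
Aperture: f/14 → f/13 → f/11 → f/10 → f/9 → f/8 → f/7.1 → f/6.3 → f/5.6 — 2 2/3 stops larger aperture (brighter).
Shutter speed: 3.2 → 2.5 → 2 → 1.6 → 1.3 → 1 → 0.8 → 0.6 → 0.5 → 0.4 — 3 stops faster (darker).
Net so far: 1 1/3 stops brighter. ISO: 3200 → 2500 → 2000 → 1600 → 1250.

ISO 1250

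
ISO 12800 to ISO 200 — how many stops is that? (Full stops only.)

12800 → 6400 → 3200 → 1600 → 800 → 400 → 200 — count the steps: 6 stops.

6 stops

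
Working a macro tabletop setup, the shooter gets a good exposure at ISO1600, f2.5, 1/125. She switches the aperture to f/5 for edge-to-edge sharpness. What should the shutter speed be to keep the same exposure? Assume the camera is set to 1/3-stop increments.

1/30s

Aperture: f/2.5 → f/2.8 → f/3.2 → f/3.5 → f/4 → f/4.5 → f/5 — 2 stops narrower (darker).
Need 2 stops brighter from the shutter speed: 1/125 → 1/100 → 1/80 → 1/60 → 1/50 → 1/40 → 1/30.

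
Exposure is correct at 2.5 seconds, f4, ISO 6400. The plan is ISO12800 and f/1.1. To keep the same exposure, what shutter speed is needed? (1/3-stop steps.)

1/10s

ISO: 6400 → 8000 → 10000 → 12800 — 1 stop raised (brighter).
Aperture: f/4 → f/3.5 → f/3.2 → f/2.8 → f/2.5 → f/2.2 → f/2 → f/1.8 → f/1.6 → f/1.4 → f/1.2 → f/1.1 — 3 2/3 stops wider (brighter).
Net change so far: 4 2/3 stops brighter. Offset with the shutter speed: 2.5 → 2 → 1.6 → 1.3 → 1 → 0.8 → 0.6 → 0.5 → 0.4 → 0.3 → 1/4 → 1/5 → 1/6 → 1/8 → 1/10.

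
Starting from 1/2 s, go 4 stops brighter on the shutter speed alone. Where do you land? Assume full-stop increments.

8 s

Shutter speed: 1/2 → 1 → 2 → 4 → 8 — 4 stops slower (brighter).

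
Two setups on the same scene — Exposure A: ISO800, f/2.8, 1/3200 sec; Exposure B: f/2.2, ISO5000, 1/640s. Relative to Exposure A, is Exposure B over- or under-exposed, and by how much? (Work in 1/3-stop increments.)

5 2/3 stops brighter

Aperture: f/2.8 → f/2.5 → f/2.2 — 2/3 stop opened up (brighter).
Shutter speed: 1/3200 → 1/2500 → 1/2000 → 1/1600 → 1/1250 → 1/1000 → 1/800 → 1/640 — 2 1/3 stops longer (brighter).
ISO: 800 → 1000 → 1250 → 1600 → 2000 → 2500 → 3200 → 4000 → 5000 — 2 2/3 stops raised (brighter).
Net: +2/3 +2 1/3 +2 2/3 = +5 2/3 stops.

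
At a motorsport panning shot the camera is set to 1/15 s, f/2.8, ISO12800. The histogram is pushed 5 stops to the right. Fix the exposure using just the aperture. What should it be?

Overexposed by 5 stops → need 5 stops darker.
Aperture: f/2.8 → f/4 → f/5.6 → f/8 → f/11 → f/16.

f/16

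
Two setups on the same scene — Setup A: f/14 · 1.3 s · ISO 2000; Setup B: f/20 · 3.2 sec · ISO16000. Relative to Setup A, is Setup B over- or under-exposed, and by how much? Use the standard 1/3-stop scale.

Aperture: f/14 → f/16 → f/18 → f/20 — 1 stop stopped down (darker).
Shutter speed: 1.3 → 1.6 → 2 → 2.5 → 3.2 — 1 1/3 stops slower (brighter).
ISO: 2000 → 2500 → 3200 → 4000 → 5000 → 6400 → 8000 → 10000 → 12800 → 16000 — 3 stops raised (brighter).
Net: −1 +1 1/3 +3 = +3 1/3 stops.

3 1/3 stops brighter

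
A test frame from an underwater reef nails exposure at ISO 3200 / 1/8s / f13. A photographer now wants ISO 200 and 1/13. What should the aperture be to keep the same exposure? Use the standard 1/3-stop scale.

f/2.5

ISO: 3200 → 2500 → 2000 → 1600 → 1250 → 1000 → 800 → 640 → 500 → 400 → 320 → 250 → 200 — 4 stops lower (darker).
Shutter speed: 1/8 → 1/10 → 1/13 — 2/3 stop shorter (darker).
Net change so far: 4 2/3 stops darker. Offset with the aperture: f/13 → f/11 → f/10 → f/9 → f/8 → f/7.1 → f/6.3 → f/5.6 → f/5 → f/4.5 → f/4 → f/3.5 → f/3.2 → f/2.8 → f/2.5.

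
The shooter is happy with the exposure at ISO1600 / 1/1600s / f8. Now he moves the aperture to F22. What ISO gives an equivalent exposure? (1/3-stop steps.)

ISO 12800

Aperture: f/8 → f/9 → f/10 → f/11 → f/13 → f/14 → f/16 → f/18 → f/20 → f/22 — 3 stops stopped down (darker).
Need 3 stops brighter from the ISO: 1600 → 2000 → 2500 → 3200 → 4000 → 5000 → 6400 → 8000 → 10000 → 12800.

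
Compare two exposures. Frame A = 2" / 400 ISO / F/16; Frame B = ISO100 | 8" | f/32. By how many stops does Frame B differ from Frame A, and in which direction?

Aperture: f/16 → f/22 → f/32 — 2 stops narrower (darker).
Shutter speed: 2 → 4 → 8 — 2 stops longer (brighter).
ISO: 400 → 200 → 100 — 2 stops dropped (darker).
Net: −2 +2 −2 = −2 stops.

2 stops darker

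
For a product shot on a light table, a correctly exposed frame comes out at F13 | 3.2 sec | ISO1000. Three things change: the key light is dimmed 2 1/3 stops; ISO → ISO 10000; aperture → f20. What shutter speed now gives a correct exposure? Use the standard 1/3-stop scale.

4 s

Scene light: 2 1/3 stops darker.
ISO: 1000 → 1250 → 1600 → 2000 → 2500 → 3200 → 4000 → 5000 → 6400 → 8000 → 10000 — 3 1/3 stops raised (brighter).
Aperture: f/13 → f/14 → f/16 → f/18 → f/20 — 1 1/3 stops narrower (darker).
Net so far: 1/3 stop darker. Shutter speed: 3.2 → 4.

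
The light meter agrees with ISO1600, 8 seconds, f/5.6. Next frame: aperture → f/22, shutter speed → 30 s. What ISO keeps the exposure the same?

Aperture: f/5.6 → f/8 → f/11 → f/16 → f/22 — 4 stops smaller aperture (darker).
Shutter speed: 8 → 15 → 30 — 2 stops slower (brighter).
Net change so far: 2 stops darker. Offset with the ISO: 1600 → 3200 → 6400.

ISO 6400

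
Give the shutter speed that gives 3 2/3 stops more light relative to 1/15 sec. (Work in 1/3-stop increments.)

0.8 s

Shutter speed: 1/15 → 1/13 → 1/10 → 1/8 → 1/6 → 1/5 → 1/4 → 0.3 → 0.4 → 0.5 → 0.6 → 0.8 — 3 2/3 stops longer (brighter).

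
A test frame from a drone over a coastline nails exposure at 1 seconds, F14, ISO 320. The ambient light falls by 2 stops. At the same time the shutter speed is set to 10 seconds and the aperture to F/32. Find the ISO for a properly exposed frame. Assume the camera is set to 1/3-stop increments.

ISO 640

Scene light: 2 stops darker.
Shutter speed: 1 → 1.3 → 1.6 → 2 → 2.5 → 3.2 → 4 → 5 → 6 → 8 → 10 — 3 1/3 stops slower (brighter).
Aperture: f/14 → f/16 → f/18 → f/20 → f/22 → f/25 → f/29 → f/32 — 2 1/3 stops stopped down (darker).
Net so far: 1 stop darker. ISO: 320 → 400 → 500 → 640.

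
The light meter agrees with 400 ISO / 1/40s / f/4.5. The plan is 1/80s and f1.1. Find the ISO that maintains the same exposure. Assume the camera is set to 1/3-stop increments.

ISO 50

Shutter speed: 1/40 → 1/50 → 1/60 → 1/80 — 1 stop faster (darker).
Aperture: f/4.5 → f/4 → f/3.5 → f/3.2 → f/2.8 → f/2.5 → f/2.2 → f/2 → f/1.8 → f/1.6 → f/1.4 → f/1.2 → f/1.1 — 4 stops larger aperture (brighter).
Net change so far: 3 stops brighter. Offset with the ISO: 400 → 320 → 250 → 200 → 160 → 125 → 100 → 80 → 64 → 50.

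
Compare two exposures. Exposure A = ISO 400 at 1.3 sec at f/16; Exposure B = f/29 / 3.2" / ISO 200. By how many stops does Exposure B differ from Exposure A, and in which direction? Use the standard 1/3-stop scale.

Aperture: f/16 → f/18 → f/20 → f/22 → f/25 → f/29 — 1 2/3 stops smaller aperture (darker).
Shutter speed: 1.3 → 1.6 → 2 → 2.5 → 3.2 — 1 1/3 stops longer (brighter).
ISO: 400 → 320 → 250 → 200 — 1 stop dropped (darker).
Net: −1 2/3 +1 1/3 −1 = −1 1/3 stops.

1 1/3 stops darker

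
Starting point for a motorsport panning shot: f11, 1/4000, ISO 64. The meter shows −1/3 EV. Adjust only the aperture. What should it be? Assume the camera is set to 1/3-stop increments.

Underexposed by 1/3 stop → need 1/3 stop brighter.
Aperture: f/11 → f/10.

f/10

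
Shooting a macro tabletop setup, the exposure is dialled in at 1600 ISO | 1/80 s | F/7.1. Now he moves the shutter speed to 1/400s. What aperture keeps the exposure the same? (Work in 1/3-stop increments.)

f/3.2

Shutter speed: 1/80 → 1/100 → 1/125 → 1/160 → 1/200 → 1/250 → 1/320 → 1/400 — 2 1/3 stops shorter (darker).
Need 2 1/3 stops brighter from the aperture: f/7.1 → f/6.3 → f/5.6 → f/5 → f/4.5 → f/4 → f/3.5 → f/3.2.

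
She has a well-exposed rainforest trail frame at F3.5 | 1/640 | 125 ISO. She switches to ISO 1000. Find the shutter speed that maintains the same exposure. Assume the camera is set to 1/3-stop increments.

ISO: 125 → 160 → 200 → 250 → 320 → 400 → 500 → 640 → 800 → 1000 — 3 stops raised (brighter).
Need 3 stops darker from the shutter speed: 1/640 → 1/800 → 1/1000 → 1/1250 → 1/1600 → 1/2000 → 1/2500 → 1/3200 → 1/4000 → 1/5000.

1/5000s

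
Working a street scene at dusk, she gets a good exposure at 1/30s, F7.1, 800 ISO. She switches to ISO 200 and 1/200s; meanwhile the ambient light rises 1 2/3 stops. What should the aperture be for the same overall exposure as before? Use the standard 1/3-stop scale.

Scene light: 1 2/3 stops brighter.
ISO: 800 → 640 → 500 → 400 → 320 → 250 → 200 — 2 stops lower (darker).
Shutter speed: 1/30 → 1/40 → 1/50 → 1/60 → 1/80 → 1/100 → 1/125 → 1/160 → 1/200 — 2 2/3 stops shorter (darker).
Net so far: 3 stops darker. Aperture: f/7.1 → f/6.3 → f/5.6 → f/5 → f/4.5 → f/4 → f/3.5 → f/3.2 → f/2.8 → f/2.5.

f/2.5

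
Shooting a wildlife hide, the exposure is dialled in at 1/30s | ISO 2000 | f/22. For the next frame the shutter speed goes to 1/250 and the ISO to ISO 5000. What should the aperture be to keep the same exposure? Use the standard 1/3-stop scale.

Shutter speed: 1/30 → 1/40 → 1/50 → 1/60 → 1/80 → 1/100 → 1/125 → 1/160 → 1/200 → 1/250 — 3 stops faster (darker).
ISO: 2000 → 2500 → 3200 → 4000 → 5000 — 1 1/3 stops raised (brighter).
Net change so far: 1 2/3 stops darker. Offset with the aperture: f/22 → f/20 → f/18 → f/16 → f/14 → f/13.

f/13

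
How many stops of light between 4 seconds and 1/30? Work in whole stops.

4 → 2 → 1 → 1/2 → 1/4 → 1/8 → 1/15 → 1/30 — count the steps: 7 stops.

7 stops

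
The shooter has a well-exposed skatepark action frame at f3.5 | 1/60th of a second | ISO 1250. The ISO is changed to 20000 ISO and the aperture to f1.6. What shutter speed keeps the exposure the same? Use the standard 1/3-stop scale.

1/5000s

ISO: 1250 → 1600 → 2000 → 2500 → 3200 → 4000 → 5000 → 6400 → 8000 → 10000 → 12800 → 16000 → 20000 — 4 stops higher (brighter).
Aperture: f/3.5 → f/3.2 → f/2.8 → f/2.5 → f/2.2 → f/2 → f/1.8 → f/1.6 — 2 1/3 stops opened up (brighter).
Net change so far: 6 1/3 stops brighter. Offset with the shutter speed: 1/60 → 1/80 → 1/100 → 1/125 → 1/160 → 1/200 → 1/250 → 1/320 → 1/400 → 1/500 → 1/640 → 1/800 → 1/1000 → 1/1250 → 1/1600 → 1/2000 → 1/2500 → 1/3200 → 1/4000 → 1/5000.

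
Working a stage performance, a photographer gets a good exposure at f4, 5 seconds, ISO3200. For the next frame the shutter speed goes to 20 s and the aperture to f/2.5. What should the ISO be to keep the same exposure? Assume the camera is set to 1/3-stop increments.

Shutter speed: 5 → 6 → 8 → 10 → 13 → 15 → 20 — 2 stops longer (brighter).
Aperture: f/4 → f/3.5 → f/3.2 → f/2.8 → f/2.5 — 1 1/3 stops wider (brighter).
Net change so far: 3 1/3 stops brighter. Offset with the ISO: 3200 → 2500 → 2000 → 1600 → 1250 → 1000 → 800 → 640 → 500 → 400 → 320.

ISO 320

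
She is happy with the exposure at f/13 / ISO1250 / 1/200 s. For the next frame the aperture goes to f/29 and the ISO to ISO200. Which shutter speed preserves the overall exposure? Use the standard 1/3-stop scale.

Aperture: f/13 → f/14 → f/16 → f/18 → f/20 → f/22 → f/25 → f/29 — 2 1/3 stops smaller aperture (darker).
ISO: 1250 → 1000 → 800 → 640 → 500 → 400 → 320 → 250 → 200 — 2 2/3 stops dropped (darker).
Net change so far: 5 stops darker. Offset with the shutter speed: 1/200 → 1/160 → 1/125 → 1/100 → 1/80 → 1/60 → 1/50 → 1/40 → 1/30 → 1/25 → 1/20 → 1/15 → 1/13 → 1/10 → 1/8 → 1/6.

1/6s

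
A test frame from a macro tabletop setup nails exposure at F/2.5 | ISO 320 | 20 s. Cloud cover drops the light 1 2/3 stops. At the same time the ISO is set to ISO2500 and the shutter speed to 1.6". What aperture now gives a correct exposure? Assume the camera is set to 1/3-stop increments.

f/1.1

Scene light: 1 2/3 stops darker.
ISO: 320 → 400 → 500 → 640 → 800 → 1000 → 1250 → 1600 → 2000 → 2500 — 3 stops raised (brighter).
Shutter speed: 20 → 15 → 13 → 10 → 8 → 6 → 5 → 4 → 3.2 → 2.5 → 2 → 1.6 — 3 2/3 stops shorter (darker).
Net so far: 2 1/3 stops darker. Aperture: f/2.5 → f/2.2 → f/2 → f/1.8 → f/1.6 → f/1.4 → f/1.2 → f/1.1.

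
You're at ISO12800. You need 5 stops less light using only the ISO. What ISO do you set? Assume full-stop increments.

ISO: 12800 → 6400 → 3200 → 1600 → 800 → 400 — 5 stops lower (darker).

ISO 400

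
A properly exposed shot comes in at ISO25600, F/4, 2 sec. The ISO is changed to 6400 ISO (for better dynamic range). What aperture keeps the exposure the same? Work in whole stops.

ISO: 25600 → 12800 → 6400 — 2 stops lower (darker).
Need 2 stops brighter from the aperture: f/4 → f/2.8 → f/2.

f/2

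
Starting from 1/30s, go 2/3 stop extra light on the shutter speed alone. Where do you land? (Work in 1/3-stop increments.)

Shutter speed: 1/30 → 1/25 → 1/20 — 2/3 stop longer (brighter).

1/20s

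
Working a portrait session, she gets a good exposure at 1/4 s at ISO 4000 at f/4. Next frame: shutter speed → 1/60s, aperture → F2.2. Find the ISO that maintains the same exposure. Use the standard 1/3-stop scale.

Shutter speed: 1/4 → 1/5 → 1/6 → 1/8 → 1/10 → 1/13 → 1/15 → 1/20 → 1/25 → 1/30 → 1/40 → 1/50 → 1/60 — 4 stops faster (darker).
Aperture: f/4 → f/3.5 → f/3.2 → f/2.8 → f/2.5 → f/2.2 — 1 2/3 stops wider (brighter).
Net change so far: 2 1/3 stops darker. Offset with the ISO: 4000 → 5000 → 6400 → 8000 → 10000 → 12800 → 16000 → 20000.

ISO 20000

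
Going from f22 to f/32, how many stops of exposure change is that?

1 stop

f/22 → f/32 — count the steps: 1 stop.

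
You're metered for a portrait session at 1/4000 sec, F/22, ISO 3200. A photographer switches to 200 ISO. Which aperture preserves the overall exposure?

f/5.6

ISO: 3200 → 1600 → 800 → 400 → 200 — 4 stops dropped (darker).
Need 4 stops brighter from the aperture: f/22 → f/16 → f/11 → f/8 → f/5.6.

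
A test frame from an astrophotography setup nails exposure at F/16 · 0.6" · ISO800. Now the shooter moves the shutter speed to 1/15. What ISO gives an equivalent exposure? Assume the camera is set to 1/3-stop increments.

Shutter speed: 0.6 → 0.5 → 0.4 → 0.3 → 1/4 → 1/5 → 1/6 → 1/8 → 1/10 → 1/13 → 1/15 — 3 1/3 stops shorter (darker).
Need 3 1/3 stops brighter from the ISO: 800 → 1000 → 1250 → 1600 → 2000 → 2500 → 3200 → 4000 → 5000 → 6400 → 8000.

ISO 8000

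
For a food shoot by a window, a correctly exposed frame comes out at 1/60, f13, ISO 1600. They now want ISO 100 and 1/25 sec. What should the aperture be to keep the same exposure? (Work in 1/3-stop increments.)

f/5

ISO: 1600 → 1250 → 1000 → 800 → 640 → 500 → 400 → 320 → 250 → 200 → 160 → 125 → 100 — 4 stops dropped (darker).
Shutter speed: 1/60 → 1/50 → 1/40 → 1/30 → 1/25 — 1 1/3 stops slower (brighter).
Net change so far: 2 2/3 stops darker. Offset with the aperture: f/13 → f/11 → f/10 → f/9 → f/8 → f/7.1 → f/6.3 → f/5.6 → f/5.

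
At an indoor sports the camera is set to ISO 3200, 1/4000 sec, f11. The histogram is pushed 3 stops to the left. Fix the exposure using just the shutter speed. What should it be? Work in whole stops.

1/500s

Underexposed by 3 stops → need 3 stops brighter.
Shutter speed: 1/4000 → 1/2000 → 1/1000 → 1/500.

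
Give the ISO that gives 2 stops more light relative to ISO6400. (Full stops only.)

ISO 25600

ISO: 6400 → 12800 → 25600 — 2 stops raised (brighter).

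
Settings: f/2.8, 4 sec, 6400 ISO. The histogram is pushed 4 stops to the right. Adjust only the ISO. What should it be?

Overexposed by 4 stops → need 4 stops darker.
ISO: 6400 → 3200 → 1600 → 800 → 400.

ISO 400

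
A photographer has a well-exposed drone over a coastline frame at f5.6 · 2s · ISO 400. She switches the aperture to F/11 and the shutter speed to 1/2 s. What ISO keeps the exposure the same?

ISO 6400

Aperture: f/5.6 → f/8 → f/11 — 2 stops narrower (darker).
Shutter speed: 2 → 1 → 1/2 — 2 stops faster (darker).
Net change so far: 4 stops darker. Offset with the ISO: 400 → 800 → 1600 → 3200 → 6400.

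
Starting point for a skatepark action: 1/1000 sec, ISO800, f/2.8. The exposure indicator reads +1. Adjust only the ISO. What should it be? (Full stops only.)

Overexposed by 1 stop → need 1 stop darker.
ISO: 800 → 400.

ISO 400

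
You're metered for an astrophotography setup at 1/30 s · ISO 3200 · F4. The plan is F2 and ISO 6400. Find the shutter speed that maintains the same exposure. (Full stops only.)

Aperture: f/4 → f/2.8 → f/2 — 2 stops opened up (brighter).
ISO: 3200 → 6400 — 1 stop higher (brighter).
Net change so far: 3 stops brighter. Offset with the shutter speed: 1/30 → 1/60 → 1/125 → 1/250.

1/250s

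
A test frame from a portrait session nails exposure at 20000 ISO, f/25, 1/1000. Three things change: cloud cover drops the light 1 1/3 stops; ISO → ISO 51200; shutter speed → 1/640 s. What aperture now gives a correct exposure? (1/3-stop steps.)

Scene light: 1 1/3 stops darker.
ISO: 20000 → 25600 → 32000 → 40000 → 51200 — 1 1/3 stops raised (brighter).
Shutter speed: 1/1000 → 1/800 → 1/640 — 2/3 stop slower (brighter).
Net so far: 2/3 stop brighter. Aperture: f/25 → f/29 → f/32.

f/32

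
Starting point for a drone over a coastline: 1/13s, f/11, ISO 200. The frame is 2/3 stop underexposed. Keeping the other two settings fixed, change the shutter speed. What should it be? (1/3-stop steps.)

1/8s

Underexposed by 2/3 stop → need 2/3 stop brighter.
Shutter speed: 1/13 → 1/10 → 1/8.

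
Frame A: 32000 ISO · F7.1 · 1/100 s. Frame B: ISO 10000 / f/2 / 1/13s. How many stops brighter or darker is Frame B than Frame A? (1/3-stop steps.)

Aperture: f/7.1 → f/6.3 → f/5.6 → f/5 → f/4.5 → f/4 → f/3.5 → f/3.2 → f/2.8 → f/2.5 → f/2.2 → f/2 — 3 2/3 stops opened up (brighter).
Shutter speed: 1/100 → 1/80 → 1/60 → 1/50 → 1/40 → 1/30 → 1/25 → 1/20 → 1/15 → 1/13 — 3 stops slower (brighter).
ISO: 32000 → 25600 → 20000 → 16000 → 12800 → 10000 — 1 2/3 stops lower (darker).
Net: +3 2/3 +3 −1 2/3 = +5 stops.

5 stops brighter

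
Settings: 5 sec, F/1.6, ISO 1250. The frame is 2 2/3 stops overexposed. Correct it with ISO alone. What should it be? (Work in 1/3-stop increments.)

Overexposed by 2 2/3 stops → need 2 2/3 stops darker.
ISO: 1250 → 1000 → 800 → 640 → 500 → 400 → 320 → 250 → 200.

ISO 200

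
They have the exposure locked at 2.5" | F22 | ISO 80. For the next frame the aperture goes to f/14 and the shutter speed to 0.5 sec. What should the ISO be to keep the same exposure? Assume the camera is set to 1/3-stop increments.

Aperture: f/22 → f/20 → f/18 → f/16 → f/14 — 1 1/3 stops wider (brighter).
Shutter speed: 2.5 → 2 → 1.6 → 1.3 → 1 → 0.8 → 0.6 → 0.5 — 2 1/3 stops shorter (darker).
Net change so far: 1 stop darker. Offset with the ISO: 80 → 100 → 125 → 160.

ISO 160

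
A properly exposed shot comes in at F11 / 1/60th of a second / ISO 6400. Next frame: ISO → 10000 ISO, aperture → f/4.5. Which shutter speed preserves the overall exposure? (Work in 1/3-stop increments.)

ISO: 6400 → 8000 → 10000 — 2/3 stop higher (brighter).
Aperture: f/11 → f/10 → f/9 → f/8 → f/7.1 → f/6.3 → f/5.6 → f/5 → f/4.5 — 2 2/3 stops wider (brighter).
Net change so far: 3 1/3 stops brighter. Offset with the shutter speed: 1/60 → 1/80 → 1/100 → 1/125 → 1/160 → 1/200 → 1/250 → 1/320 → 1/400 → 1/500 → 1/640.

1/640s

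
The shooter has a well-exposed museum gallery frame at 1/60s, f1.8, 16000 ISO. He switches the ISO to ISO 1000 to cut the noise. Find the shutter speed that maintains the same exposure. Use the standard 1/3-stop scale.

ISO: 16000 → 12800 → 10000 → 8000 → 6400 → 5000 → 4000 → 3200 → 2500 → 2000 → 1600 → 1250 → 1000 — 4 stops lower (darker).
Need 4 stops brighter from the shutter speed: 1/60 → 1/50 → 1/40 → 1/30 → 1/25 → 1/20 → 1/15 → 1/13 → 1/10 → 1/8 → 1/6 → 1/5 → 1/4.

1/4s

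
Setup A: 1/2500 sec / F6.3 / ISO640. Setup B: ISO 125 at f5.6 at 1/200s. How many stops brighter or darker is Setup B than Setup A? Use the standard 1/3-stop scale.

Aperture: f/6.3 → f/5.6 — 1/3 stop larger aperture (brighter).
Shutter speed: 1/2500 → 1/2000 → 1/1600 → 1/1250 → 1/1000 → 1/800 → 1/640 → 1/500 → 1/400 → 1/320 → 1/250 → 1/200 — 3 2/3 stops slower (brighter).
ISO: 640 → 500 → 400 → 320 → 250 → 200 → 160 → 125 — 2 1/3 stops dropped (darker).
Net: +1/3 +3 2/3 −2 1/3 = +1 2/3 stops.

1 2/3 stops brighter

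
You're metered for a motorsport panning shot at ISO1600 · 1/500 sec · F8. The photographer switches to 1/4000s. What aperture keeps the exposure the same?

Shutter speed: 1/500 → 1/1000 → 1/2000 → 1/4000 — 3 stops faster (darker).
Need 3 stops brighter from the aperture: f/8 → f/5.6 → f/4 → f/2.8.

f/2.8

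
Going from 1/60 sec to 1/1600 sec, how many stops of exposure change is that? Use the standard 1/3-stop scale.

4 2/3 stops

1/60 → 1/80 → 1/100 → 1/125 → 1/160 → 1/200 → 1/250 → 1/320 → 1/400 → 1/500 → 1/640 → 1/800 → 1/1000 → 1/1250 → 1/1600 — count the steps: 14 third-stops = 4 2/3 stops.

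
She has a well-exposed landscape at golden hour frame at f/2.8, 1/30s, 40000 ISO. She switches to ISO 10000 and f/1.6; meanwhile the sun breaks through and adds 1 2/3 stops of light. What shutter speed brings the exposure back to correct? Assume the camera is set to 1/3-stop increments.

Scene light: 1 2/3 stops brighter.
ISO: 40000 → 32000 → 25600 → 20000 → 16000 → 12800 → 10000 — 2 stops dropped (darker).
Aperture: f/2.8 → f/2.5 → f/2.2 → f/2 → f/1.8 → f/1.6 — 1 2/3 stops opened up (brighter).
Net so far: 1 1/3 stops brighter. Shutter speed: 1/30 → 1/40 → 1/50 → 1/60 → 1/80.

1/80s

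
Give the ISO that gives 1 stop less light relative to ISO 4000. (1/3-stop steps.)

ISO: 4000 → 3200 → 2500 → 2000 — 1 stop dropped (darker).

ISO 2000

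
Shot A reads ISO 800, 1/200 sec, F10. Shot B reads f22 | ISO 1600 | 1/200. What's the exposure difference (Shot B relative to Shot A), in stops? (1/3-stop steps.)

1 1/3 stops darker

Aperture: f/10 → f/11 → f/13 → f/14 → f/16 → f/18 → f/20 → f/22 — 2 1/3 stops stopped down (darker).
Shutter speed: unchanged.
ISO: 800 → 1000 → 1250 → 1600 — 1 stop higher (brighter).
Net: −2 1/3 +1 = −1 1/3 stops.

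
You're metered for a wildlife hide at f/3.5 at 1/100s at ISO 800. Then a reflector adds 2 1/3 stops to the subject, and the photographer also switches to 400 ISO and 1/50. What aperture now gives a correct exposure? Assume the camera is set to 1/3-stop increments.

Scene light: 2 1/3 stops brighter.
ISO: 800 → 640 → 500 → 400 — 1 stop lower (darker).
Shutter speed: 1/100 → 1/80 → 1/60 → 1/50 — 1 stop longer (brighter).
Net so far: 2 1/3 stops brighter. Aperture: f/3.5 → f/4 → f/4.5 → f/5 → f/5.6 → f/6.3 → f/7.1 → f/8.

f/8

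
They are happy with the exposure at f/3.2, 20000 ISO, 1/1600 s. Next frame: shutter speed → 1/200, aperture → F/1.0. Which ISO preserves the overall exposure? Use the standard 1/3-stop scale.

ISO 250

Shutter speed: 1/1600 → 1/1250 → 1/1000 → 1/800 → 1/640 → 1/500 → 1/400 → 1/320 → 1/250 → 1/200 — 3 stops longer (brighter).
Aperture: f/3.2 → f/2.8 → f/2.5 → f/2.2 → f/2 → f/1.8 → f/1.6 → f/1.4 → f/1.2 → f/1.1 → f/1.0 — 3 1/3 stops opened up (brighter).
Net change so far: 6 1/3 stops brighter. Offset with the ISO: 20000 → 16000 → 12800 → 10000 → 8000 → 6400 → 5000 → 4000 → 3200 → 2500 → 2000 → 1600 → 1250 → 1000 → 800 → 640 → 500 → 400 → 320 → 250.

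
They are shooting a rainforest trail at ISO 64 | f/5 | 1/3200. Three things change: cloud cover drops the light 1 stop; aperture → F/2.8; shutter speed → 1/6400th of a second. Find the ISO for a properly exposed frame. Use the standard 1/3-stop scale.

Scene light: 1 stop darker.
Aperture: f/5 → f/4.5 → f/4 → f/3.5 → f/3.2 → f/2.8 — 1 2/3 stops wider (brighter).
Shutter speed: 1/3200 → 1/4000 → 1/5000 → 1/6400 — 1 stop shorter (darker).
Net so far: 1/3 stop darker. ISO: 64 → 80.

ISO 80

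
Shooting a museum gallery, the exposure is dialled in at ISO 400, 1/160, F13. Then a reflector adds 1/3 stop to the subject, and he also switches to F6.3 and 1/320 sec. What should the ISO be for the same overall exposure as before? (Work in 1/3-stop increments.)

Scene light: 1/3 stop brighter.
Aperture: f/13 → f/11 → f/10 → f/9 → f/8 → f/7.1 → f/6.3 — 2 stops wider (brighter).
Shutter speed: 1/160 → 1/200 → 1/250 → 1/320 — 1 stop faster (darker).
Net so far: 1 1/3 stops brighter. ISO: 400 → 320 → 250 → 200 → 160.

ISO 160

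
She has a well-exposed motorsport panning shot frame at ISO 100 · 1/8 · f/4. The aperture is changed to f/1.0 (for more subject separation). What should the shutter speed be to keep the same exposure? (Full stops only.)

Aperture: f/4 → f/2.8 → f/2 → f/1.4 → f/1.0 — 4 stops wider (brighter).
Need 4 stops darker from the shutter speed: 1/8 → 1/15 → 1/30 → 1/60 → 1/125.

1/125s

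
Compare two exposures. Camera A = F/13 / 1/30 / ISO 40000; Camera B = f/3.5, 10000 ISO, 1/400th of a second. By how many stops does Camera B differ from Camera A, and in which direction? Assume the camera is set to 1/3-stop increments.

Aperture: f/13 → f/11 → f/10 → f/9 → f/8 → f/7.1 → f/6.3 → f/5.6 → f/5 → f/4.5 → f/4 → f/3.5 — 3 2/3 stops larger aperture (brighter).
Shutter speed: 1/30 → 1/40 → 1/50 → 1/60 → 1/80 → 1/100 → 1/125 → 1/160 → 1/200 → 1/250 → 1/320 → 1/400 — 3 2/3 stops shorter (darker).
ISO: 40000 → 32000 → 25600 → 20000 → 16000 → 12800 → 10000 — 2 stops dropped (darker).
Net: +3 2/3 −3 2/3 −2 = −2 stops.

2 stops darker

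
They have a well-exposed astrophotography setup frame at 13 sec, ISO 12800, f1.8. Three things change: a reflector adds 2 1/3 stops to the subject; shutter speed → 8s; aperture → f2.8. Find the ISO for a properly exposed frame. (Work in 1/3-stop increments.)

ISO 10000

Scene light: 2 1/3 stops brighter.
Shutter speed: 13 → 10 → 8 — 2/3 stop faster (darker).
Aperture: f/1.8 → f/2 → f/2.2 → f/2.5 → f/2.8 — 1 1/3 stops smaller aperture (darker).
Net so far: 1/3 stop brighter. ISO: 12800 → 10000.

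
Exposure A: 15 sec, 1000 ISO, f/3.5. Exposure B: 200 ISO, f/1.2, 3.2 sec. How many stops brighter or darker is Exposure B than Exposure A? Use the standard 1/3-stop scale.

Aperture: f/3.5 → f/3.2 → f/2.8 → f/2.5 → f/2.2 → f/2 → f/1.8 → f/1.6 → f/1.4 → f/1.2 — 3 stops larger aperture (brighter).
Shutter speed: 15 → 13 → 10 → 8 → 6 → 5 → 4 → 3.2 — 2 1/3 stops shorter (darker).
ISO: 1000 → 800 → 640 → 500 → 400 → 320 → 250 → 200 — 2 1/3 stops dropped (darker).
Net: +3 −2 1/3 −2 1/3 = −1 2/3 stops.

1 2/3 stops darker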